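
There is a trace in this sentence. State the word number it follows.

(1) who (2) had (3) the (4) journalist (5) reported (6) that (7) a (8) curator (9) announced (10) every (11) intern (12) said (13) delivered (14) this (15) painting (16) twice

12

The displaced element is "who" (word 1).
It is linked across 3 clause boundaries (that → Ø → Ø).
It functions as the subject of "delivered", so the gap sits immediately after word 12 ("said").
Base order: The journalist had reported that a curator announced every intern said that who delivered this painting twice.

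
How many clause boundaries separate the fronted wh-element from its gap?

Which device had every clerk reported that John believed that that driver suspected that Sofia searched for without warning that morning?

3

"which device" is extracted from the PP object of "searched".
Boundaries crossed, outermost first: [that], [that], [that] — 3 in total.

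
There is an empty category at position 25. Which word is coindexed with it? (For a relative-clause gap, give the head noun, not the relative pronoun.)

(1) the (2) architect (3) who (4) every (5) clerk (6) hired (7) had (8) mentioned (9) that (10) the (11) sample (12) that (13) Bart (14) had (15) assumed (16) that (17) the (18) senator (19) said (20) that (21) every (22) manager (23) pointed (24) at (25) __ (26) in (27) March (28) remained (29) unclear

The gap at 25 is the prepositional object of "pointed", inside a relative clause.
The relative pronoun is "that" (word 12); it is bound by the head noun immediately before it.
Its filler is the head noun "sample", at word 11.

11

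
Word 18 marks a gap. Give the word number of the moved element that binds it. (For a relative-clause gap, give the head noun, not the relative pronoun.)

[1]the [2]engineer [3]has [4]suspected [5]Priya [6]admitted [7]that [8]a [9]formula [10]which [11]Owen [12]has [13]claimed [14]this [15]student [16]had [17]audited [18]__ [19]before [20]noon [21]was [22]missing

The gap at 18 is the object of "audited", inside a relative clause.
The relative pronoun is "which" (word 10); it is bound by the head noun immediately before it.
Its filler is the head noun "formula", at word 9.

9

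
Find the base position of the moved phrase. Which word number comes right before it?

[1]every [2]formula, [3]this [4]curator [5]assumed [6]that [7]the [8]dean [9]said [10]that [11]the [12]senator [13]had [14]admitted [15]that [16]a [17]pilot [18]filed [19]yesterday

The displaced element is "every formula" (word 2).
It is linked across 3 clause boundaries (that → that → that).
It functions as the direct object of "filed", so the gap sits immediately after word 18 ("filed").
Base order: This curator assumed that the dean said that the senator had admitted that a pilot filed every formula yesterday.

18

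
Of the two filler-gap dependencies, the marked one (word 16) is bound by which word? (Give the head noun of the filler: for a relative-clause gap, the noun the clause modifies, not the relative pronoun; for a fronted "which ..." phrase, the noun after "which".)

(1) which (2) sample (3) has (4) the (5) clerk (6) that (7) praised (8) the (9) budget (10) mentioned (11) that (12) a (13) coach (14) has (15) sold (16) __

The marked gap is the direct object of "sold".
Its filler is the fronted wh-phrase "which sample", at word 2.
(The other dependency links word 5 to a gap after word 6.)

2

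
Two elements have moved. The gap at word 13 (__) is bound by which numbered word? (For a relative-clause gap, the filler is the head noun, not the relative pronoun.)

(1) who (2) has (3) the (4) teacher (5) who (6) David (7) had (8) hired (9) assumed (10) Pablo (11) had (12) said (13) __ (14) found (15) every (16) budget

1

The marked gap is the subject of "found".
Its filler is the fronted wh-phrase "who", at word 1.
(The other dependency links word 4 to a gap after word 8.)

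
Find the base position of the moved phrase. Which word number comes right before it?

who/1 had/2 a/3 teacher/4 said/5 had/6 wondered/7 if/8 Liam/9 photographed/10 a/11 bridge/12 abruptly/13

The displaced element is "who" (word 1).
It is linked across 1 clause boundary (Ø).
It functions as the subject of "wondered", so the gap sits immediately after word 5 ("said").
Base order: A teacher had said that who had wondered if Liam photographed a bridge abruptly.

5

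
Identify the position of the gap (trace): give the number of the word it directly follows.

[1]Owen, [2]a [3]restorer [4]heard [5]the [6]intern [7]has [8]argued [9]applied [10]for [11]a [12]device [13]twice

8

The displaced element is "Owen" (word 1).
It is linked across 2 clause boundaries (Ø → Ø).
It functions as the subject of "applied", so the gap sits immediately after word 8 ("argued").
Base order: A restorer heard the intern has argued that Owen applied for a device twice.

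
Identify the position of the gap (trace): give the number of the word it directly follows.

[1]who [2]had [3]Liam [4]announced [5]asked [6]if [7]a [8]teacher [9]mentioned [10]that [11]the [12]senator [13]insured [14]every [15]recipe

The displaced element is "who" (word 1).
It is linked across 1 clause boundary (Ø).
It functions as the subject of "asked", so the gap sits immediately after word 4 ("announced").
Base order: Liam had announced who asked if a teacher mentioned that the senator insured every recipe.

4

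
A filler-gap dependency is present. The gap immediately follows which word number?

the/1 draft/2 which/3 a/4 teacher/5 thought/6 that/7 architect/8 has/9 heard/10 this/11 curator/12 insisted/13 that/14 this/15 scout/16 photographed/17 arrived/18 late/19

The displaced element is "the draft" (word 2).
It is linked across 3 clause boundaries (Ø → Ø → that).
It functions as the direct object of "photographed", so the gap sits immediately after word 17 ("photographed").
Base order: A teacher thought that architect has heard this curator insisted that this scout photographed the draft.

17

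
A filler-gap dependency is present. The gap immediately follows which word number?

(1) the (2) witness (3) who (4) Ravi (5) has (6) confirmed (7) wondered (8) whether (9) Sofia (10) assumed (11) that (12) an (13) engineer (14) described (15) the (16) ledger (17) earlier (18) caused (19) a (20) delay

The displaced element is "the witness" (word 2).
It is linked across 1 clause boundary (Ø).
It functions as the subject of "wondered", so the gap sits immediately after word 6 ("confirmed").
Base order: Ravi has confirmed the witness wondered whether Sofia assumed that an engineer described the ledger earlier.

6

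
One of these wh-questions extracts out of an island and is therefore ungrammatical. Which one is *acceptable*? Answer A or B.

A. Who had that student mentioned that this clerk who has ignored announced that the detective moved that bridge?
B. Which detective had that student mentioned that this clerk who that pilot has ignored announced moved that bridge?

In A, the wh-phrase is extracted from inside a complex-NP island (relative clause) (introduced by "who"), which blocks movement.
In B, the extraction path crosses only that-complement boundaries, which are transparent.
So B is grammatical.

B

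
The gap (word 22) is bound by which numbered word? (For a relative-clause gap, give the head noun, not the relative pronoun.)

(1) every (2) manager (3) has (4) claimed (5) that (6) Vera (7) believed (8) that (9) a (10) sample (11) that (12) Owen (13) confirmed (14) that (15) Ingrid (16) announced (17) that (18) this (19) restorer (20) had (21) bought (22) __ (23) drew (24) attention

10

The gap at 22 is the object of "bought", inside a relative clause.
The relative pronoun is "that" (word 11); it is bound by the head noun immediately before it.
Its filler is the head noun "sample", at word 10.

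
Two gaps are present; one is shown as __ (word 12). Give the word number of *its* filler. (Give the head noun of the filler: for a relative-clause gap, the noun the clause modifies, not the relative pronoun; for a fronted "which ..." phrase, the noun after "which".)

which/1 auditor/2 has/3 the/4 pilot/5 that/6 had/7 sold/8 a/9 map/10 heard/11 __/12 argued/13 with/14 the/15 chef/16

2

The marked gap is the subject of "argued".
Its filler is the fronted wh-phrase "which auditor", at word 2.
(The other dependency links word 5 to a gap after word 6.)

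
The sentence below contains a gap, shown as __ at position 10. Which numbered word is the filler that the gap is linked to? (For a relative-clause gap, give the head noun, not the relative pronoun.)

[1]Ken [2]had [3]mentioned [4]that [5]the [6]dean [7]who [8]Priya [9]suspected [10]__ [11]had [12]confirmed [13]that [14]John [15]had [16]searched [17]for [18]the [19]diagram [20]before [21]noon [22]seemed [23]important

6

The gap at 10 is the subject of "confirmed", inside a relative clause.
The relative pronoun is "who" (word 7); it is bound by the head noun immediately before it.
Its filler is the head noun "dean", at word 6.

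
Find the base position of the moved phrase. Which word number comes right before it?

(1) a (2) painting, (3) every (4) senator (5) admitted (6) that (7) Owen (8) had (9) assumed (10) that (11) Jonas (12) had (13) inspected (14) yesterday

The displaced element is "a painting" (word 2).
It is linked across 2 clause boundaries (that → that).
It functions as the direct object of "inspected", so the gap sits immediately after word 13 ("inspected").
Base order: Every senator admitted that Owen had assumed that Jonas had inspected a painting yesterday.

13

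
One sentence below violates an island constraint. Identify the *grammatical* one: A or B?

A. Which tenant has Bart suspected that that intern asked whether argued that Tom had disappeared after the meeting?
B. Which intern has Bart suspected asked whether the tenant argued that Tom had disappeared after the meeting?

B

In A, the wh-phrase is extracted from inside a wh-island (introduced by "whether"), which blocks movement.
In B, the extraction path crosses only that-complement boundaries, which are transparent.
So B is grammatical.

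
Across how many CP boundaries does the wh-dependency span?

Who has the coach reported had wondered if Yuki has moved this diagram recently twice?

1

"who" is extracted from the subject of "wondered".
Boundaries crossed, outermost first: [Ø] — 1 in total.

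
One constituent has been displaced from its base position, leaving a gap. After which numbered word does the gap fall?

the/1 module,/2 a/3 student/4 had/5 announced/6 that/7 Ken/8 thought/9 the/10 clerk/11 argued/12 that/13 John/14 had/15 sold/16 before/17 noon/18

16

The displaced element is "the module" (word 2).
It is linked across 3 clause boundaries (that → Ø → that).
It functions as the direct object of "sold", so the gap sits immediately after word 16 ("sold").
Base order: A student had announced that Ken thought the clerk argued that John had sold the module before noon.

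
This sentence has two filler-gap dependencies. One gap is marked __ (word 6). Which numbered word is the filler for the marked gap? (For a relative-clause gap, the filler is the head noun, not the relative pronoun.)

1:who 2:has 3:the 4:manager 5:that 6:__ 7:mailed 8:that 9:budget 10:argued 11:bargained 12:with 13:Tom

The marked gap is inside the relative clause, the subject of "mailed".
Its filler is the head noun "manager" (via "that"), at word 4.
(The other dependency links word 1 to a gap after word 10.)

4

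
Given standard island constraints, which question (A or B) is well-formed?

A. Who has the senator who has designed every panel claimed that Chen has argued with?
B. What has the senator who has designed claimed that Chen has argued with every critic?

A

In B, the wh-phrase is extracted from inside a complex-NP island (relative clause) (introduced by "who"), which blocks movement.
In A, the extraction path crosses only that-complement boundaries, which are transparent.
So A is grammatical.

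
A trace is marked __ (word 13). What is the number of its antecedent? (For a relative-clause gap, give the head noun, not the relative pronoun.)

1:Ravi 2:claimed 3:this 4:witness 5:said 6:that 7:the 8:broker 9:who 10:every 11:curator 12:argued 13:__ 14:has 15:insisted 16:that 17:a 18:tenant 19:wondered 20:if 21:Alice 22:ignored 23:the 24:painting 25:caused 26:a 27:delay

8

The gap at 13 is the subject of "insisted", inside a relative clause.
The relative pronoun is "who" (word 9); it is bound by the head noun immediately before it.
Its filler is the head noun "broker", at word 8.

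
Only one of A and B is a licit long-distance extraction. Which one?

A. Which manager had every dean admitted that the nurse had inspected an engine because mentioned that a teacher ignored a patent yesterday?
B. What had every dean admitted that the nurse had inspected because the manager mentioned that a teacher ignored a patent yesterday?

B

In A, the wh-phrase is extracted from inside an adjunct island (introduced by "because"), which blocks movement.
In B, the extraction path crosses only that-complement boundaries, which are transparent.
So B is grammatical.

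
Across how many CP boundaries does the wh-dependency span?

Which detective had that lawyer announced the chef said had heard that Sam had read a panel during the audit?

2

"which detective" is extracted from the subject of "heard".
Boundaries crossed, outermost first: [Ø], [Ø] — 2 in total.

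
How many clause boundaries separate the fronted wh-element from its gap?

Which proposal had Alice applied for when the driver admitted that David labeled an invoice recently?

0

"which proposal" originates inside the matrix clause — no clause boundary is crossed.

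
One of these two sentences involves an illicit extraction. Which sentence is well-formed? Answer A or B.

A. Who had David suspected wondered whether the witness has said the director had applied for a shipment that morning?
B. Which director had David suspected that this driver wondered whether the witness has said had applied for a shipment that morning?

A

In B, the wh-phrase is extracted from inside a wh-island (introduced by "whether"), which blocks movement.
In A, the extraction path crosses only that-complement boundaries, which are transparent.
So A is grammatical.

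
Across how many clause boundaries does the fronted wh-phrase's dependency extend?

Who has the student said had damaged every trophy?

1

"who" is extracted from the subject of "damaged".
Boundaries crossed, outermost first: [Ø] — 1 in total.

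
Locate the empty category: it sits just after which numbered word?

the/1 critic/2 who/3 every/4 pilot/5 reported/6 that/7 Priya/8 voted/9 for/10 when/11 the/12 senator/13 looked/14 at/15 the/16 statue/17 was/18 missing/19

The displaced element is "the critic" (word 2).
It is linked across 1 clause boundary (that).
It functions as the object of the preposition "for" of "voted", so the gap sits immediately after word 10 ("for").
Base order: Every pilot reported that Priya voted for the critic when the senator looked at the statue.

10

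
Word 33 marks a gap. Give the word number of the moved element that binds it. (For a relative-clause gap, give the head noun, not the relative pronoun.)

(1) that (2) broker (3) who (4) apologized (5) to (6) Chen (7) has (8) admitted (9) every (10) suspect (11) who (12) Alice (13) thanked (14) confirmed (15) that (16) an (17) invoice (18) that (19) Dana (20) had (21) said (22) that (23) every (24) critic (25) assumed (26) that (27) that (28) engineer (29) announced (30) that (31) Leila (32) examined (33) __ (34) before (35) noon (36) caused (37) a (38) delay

The gap at 33 is the object of "examined", inside a relative clause.
The relative pronoun is "that" (word 18); it is bound by the head noun immediately before it.
Its filler is the head noun "invoice", at word 17.

17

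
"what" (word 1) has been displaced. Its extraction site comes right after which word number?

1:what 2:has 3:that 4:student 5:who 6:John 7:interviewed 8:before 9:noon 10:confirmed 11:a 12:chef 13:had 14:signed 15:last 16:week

14

The displaced element is "what" (word 1).
It is linked across 1 clause boundary (Ø).
It functions as the direct object of "signed", so the gap sits immediately after word 14 ("signed").
Base order: That student who John interviewed before noon has confirmed a chef had signed what last week.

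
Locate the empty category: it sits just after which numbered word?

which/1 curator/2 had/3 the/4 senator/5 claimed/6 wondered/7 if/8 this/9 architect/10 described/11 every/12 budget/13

The displaced element is "which curator" (word 2).
It is linked across 1 clause boundary (Ø).
It functions as the subject of "wondered", so the gap sits immediately after word 6 ("claimed").
Base order: The senator had claimed that which curator wondered if this architect described every budget.

6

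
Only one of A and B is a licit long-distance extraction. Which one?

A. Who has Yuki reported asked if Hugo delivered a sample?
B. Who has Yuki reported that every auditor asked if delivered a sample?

A

In B, the wh-phrase is extracted from inside a wh-island (introduced by "if"), which blocks movement.
In A, the extraction path crosses only that-complement boundaries, which are transparent.
So A is grammatical.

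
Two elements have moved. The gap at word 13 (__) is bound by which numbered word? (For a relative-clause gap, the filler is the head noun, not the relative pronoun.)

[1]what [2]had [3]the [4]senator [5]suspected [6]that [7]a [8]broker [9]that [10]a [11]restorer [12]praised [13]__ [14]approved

8

The marked gap is inside the relative clause, the direct object of "praised".
Its filler is the head noun "broker" (via "that"), at word 8.
(The other dependency links word 1 to a gap after word 14.)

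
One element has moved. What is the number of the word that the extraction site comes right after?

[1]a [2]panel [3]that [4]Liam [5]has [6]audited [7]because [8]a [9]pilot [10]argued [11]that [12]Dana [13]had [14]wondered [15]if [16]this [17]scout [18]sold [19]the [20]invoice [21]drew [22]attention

The displaced element is "a panel" (word 2).
It functions as the direct object of "audited", so the gap sits immediately after word 6 ("audited").
Base order: Liam has audited a panel because a pilot argued that Dana had wondered if this scout sold the invoice.

6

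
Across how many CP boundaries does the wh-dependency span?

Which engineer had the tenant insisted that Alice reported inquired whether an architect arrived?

"which engineer" is extracted from the subject of "inquired".
Boundaries crossed, outermost first: [that], [Ø] — 2 in total.

2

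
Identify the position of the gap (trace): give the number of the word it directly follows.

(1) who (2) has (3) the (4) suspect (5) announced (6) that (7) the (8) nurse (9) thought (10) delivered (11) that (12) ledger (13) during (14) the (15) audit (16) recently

The displaced element is "who" (word 1).
It is linked across 2 clause boundaries (that → Ø).
It functions as the subject of "delivered", so the gap sits immediately after word 9 ("thought").
Base order: The suspect has announced that the nurse thought who delivered that ledger during the audit recently.

9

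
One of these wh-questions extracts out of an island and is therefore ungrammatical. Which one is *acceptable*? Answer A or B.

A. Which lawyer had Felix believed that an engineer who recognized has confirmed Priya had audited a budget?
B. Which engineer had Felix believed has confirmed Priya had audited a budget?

In A, the wh-phrase is extracted from inside a complex-NP island (relative clause) (introduced by "who"), which blocks movement.
In B, the extraction path crosses only that-complement boundaries, which are transparent.
So B is grammatical.

B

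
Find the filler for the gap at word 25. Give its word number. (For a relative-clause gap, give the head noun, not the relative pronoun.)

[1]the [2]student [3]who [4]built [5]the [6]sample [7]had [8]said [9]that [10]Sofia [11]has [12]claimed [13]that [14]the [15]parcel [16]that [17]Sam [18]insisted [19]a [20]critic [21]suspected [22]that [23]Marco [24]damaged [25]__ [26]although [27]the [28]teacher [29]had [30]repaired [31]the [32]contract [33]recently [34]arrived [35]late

15

The gap at 25 is the object of "damaged", inside a relative clause.
The relative pronoun is "that" (word 16); it is bound by the head noun immediately before it.
Its filler is the head noun "parcel", at word 15.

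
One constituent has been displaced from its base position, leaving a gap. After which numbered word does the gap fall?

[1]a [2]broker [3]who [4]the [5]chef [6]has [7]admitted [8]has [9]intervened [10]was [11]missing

The displaced element is "a broker" (word 2).
It is linked across 1 clause boundary (Ø).
It functions as the subject of "intervened", so the gap sits immediately after word 7 ("admitted").
Base order: The chef has admitted a broker has intervened.

7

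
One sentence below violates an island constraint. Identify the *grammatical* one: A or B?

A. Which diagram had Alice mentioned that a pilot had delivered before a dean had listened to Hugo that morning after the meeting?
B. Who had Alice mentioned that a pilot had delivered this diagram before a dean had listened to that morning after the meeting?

In B, the wh-phrase is extracted from inside an adjunct island (introduced by "before"), which blocks movement.
In A, the extraction path crosses only that-complement boundaries, which are transparent.
So A is grammatical.

A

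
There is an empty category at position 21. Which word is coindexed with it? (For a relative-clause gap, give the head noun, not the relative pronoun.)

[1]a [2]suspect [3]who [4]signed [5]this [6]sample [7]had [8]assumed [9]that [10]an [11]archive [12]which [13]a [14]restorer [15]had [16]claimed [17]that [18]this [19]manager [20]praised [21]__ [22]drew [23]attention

The gap at 21 is the object of "praised", inside a relative clause.
The relative pronoun is "which" (word 12); it is bound by the head noun immediately before it.
Its filler is the head noun "archive", at word 11.

11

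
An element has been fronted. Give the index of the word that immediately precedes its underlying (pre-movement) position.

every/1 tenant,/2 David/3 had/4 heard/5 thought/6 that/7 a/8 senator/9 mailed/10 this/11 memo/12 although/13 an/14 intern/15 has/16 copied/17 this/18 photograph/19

The displaced element is "every tenant" (word 2).
It is linked across 1 clause boundary (Ø).
It functions as the subject of "thought", so the gap sits immediately after word 5 ("heard").
Base order: David had heard that every tenant thought that a senator mailed this memo although an intern has copied this photograph.

5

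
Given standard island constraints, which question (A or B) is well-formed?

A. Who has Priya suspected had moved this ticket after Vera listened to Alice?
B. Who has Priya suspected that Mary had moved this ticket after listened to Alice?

In B, the wh-phrase is extracted from inside an adjunct island (introduced by "after"), which blocks movement.
In A, the extraction path crosses only that-complement boundaries, which are transparent.
So A is grammatical.

A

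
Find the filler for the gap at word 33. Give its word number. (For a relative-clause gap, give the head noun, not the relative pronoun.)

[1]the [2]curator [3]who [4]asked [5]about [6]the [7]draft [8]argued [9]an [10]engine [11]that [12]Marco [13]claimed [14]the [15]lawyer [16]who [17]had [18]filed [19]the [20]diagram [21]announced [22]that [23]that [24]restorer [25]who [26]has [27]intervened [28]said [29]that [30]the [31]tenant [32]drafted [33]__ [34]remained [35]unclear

10

The gap at 33 is the object of "drafted", inside a relative clause.
The relative pronoun is "that" (word 11); it is bound by the head noun immediately before it.
Its filler is the head noun "engine", at word 10.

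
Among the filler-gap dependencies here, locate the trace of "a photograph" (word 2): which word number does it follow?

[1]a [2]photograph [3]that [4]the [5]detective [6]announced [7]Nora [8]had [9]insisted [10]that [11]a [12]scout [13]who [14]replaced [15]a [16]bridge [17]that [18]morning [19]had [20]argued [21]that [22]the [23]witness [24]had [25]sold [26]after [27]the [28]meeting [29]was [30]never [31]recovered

The displaced element is "a photograph" (word 2).
It is linked across 3 clause boundaries (Ø → that → that).
It functions as the direct object of "sold", so the gap sits immediately after word 25 ("sold").
Base order: The detective announced Nora had insisted that a scout who replaced a bridge that morning had argued that the witness had sold a photograph after the meeting.

25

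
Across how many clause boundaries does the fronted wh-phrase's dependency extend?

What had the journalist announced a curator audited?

1

"what" is extracted from the object of "audited".
Boundaries crossed, outermost first: [Ø] — 1 in total.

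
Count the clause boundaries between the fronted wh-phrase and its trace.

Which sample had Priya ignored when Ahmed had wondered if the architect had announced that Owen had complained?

"which sample" originates inside the matrix clause — no clause boundary is crossed.

0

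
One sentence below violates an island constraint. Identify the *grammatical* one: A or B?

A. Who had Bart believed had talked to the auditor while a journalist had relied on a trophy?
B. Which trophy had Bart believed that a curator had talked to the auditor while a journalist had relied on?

A

In B, the wh-phrase is extracted from inside an adjunct island (introduced by "while"), which blocks movement.
In A, the extraction path crosses only that-complement boundaries, which are transparent.
So A is grammatical.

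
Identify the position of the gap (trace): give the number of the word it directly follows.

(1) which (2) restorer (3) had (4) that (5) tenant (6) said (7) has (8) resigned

6

The displaced element is "which restorer" (word 2).
It is linked across 1 clause boundary (Ø).
It functions as the subject of "resigned", so the gap sits immediately after word 6 ("said").
Base order: That tenant had said which restorer has resigned.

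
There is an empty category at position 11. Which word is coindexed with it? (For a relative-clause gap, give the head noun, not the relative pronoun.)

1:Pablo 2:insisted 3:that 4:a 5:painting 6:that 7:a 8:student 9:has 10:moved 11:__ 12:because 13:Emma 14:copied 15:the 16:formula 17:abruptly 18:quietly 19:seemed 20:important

5

The gap at 11 is the object of "moved", inside a relative clause.
The relative pronoun is "that" (word 6); it is bound by the head noun immediately before it.
Its filler is the head noun "painting", at word 5.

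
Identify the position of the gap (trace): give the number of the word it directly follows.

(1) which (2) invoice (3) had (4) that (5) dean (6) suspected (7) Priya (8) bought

The displaced element is "which invoice" (word 2).
It is linked across 1 clause boundary (Ø).
It functions as the direct object of "bought", so the gap sits immediately after word 8 ("bought").
Base order: That dean had suspected Priya bought which invoice.

8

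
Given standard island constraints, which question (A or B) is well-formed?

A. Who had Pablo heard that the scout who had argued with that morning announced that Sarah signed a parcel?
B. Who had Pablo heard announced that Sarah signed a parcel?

In A, the wh-phrase is extracted from inside a complex-NP island (relative clause) (introduced by "who"), which blocks movement.
In B, the extraction path crosses only that-complement boundaries, which are transparent.
So B is grammatical.

B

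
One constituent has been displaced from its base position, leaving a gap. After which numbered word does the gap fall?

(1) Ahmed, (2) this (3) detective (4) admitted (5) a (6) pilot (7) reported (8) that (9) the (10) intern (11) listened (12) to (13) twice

12

The displaced element is "Ahmed" (word 1).
It is linked across 2 clause boundaries (Ø → that).
It functions as the object of the preposition "to" of "listened", so the gap sits immediately after word 12 ("to").
Base order: This detective admitted a pilot reported that the intern listened to Ahmed twice.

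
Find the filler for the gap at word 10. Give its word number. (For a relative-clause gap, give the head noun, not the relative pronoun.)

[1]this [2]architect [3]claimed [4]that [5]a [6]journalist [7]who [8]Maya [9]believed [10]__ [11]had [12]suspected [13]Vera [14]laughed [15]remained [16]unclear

6

The gap at 10 is the subject of "suspected", inside a relative clause.
The relative pronoun is "who" (word 7); it is bound by the head noun immediately before it.
Its filler is the head noun "journalist", at word 6.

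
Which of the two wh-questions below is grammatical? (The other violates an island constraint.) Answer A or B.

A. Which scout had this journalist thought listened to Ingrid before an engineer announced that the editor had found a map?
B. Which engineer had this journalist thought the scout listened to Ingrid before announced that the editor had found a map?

A

In B, the wh-phrase is extracted from inside an adjunct island (introduced by "before"), which blocks movement.
In A, the extraction path crosses only that-complement boundaries, which are transparent.
So A is grammatical.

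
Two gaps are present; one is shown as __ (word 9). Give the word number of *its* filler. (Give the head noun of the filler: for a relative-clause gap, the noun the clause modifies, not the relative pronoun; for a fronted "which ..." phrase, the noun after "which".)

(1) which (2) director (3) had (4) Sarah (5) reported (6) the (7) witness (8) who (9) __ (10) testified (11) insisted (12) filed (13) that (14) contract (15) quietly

7

The marked gap is inside the relative clause, the subject of "testified".
Its filler is the head noun "witness" (via "who"), at word 7.
(The other dependency links word 2 to a gap after word 11.)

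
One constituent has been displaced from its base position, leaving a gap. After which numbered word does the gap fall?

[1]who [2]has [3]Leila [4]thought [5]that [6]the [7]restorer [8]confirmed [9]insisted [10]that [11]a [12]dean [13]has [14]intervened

8

The displaced element is "who" (word 1).
It is linked across 2 clause boundaries (that → Ø).
It functions as the subject of "insisted", so the gap sits immediately after word 8 ("confirmed").
Base order: Leila has thought that the restorer confirmed that who insisted that a dean has intervened.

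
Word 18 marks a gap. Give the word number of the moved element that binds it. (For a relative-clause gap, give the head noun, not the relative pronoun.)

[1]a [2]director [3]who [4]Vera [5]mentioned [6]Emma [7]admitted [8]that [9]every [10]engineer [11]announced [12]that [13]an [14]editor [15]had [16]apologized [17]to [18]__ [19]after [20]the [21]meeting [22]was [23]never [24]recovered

The gap at 18 is the prepositional object of "apologized", inside a relative clause.
The relative pronoun is "who" (word 3); it is bound by the head noun immediately before it.
Its filler is the head noun "director", at word 2.

2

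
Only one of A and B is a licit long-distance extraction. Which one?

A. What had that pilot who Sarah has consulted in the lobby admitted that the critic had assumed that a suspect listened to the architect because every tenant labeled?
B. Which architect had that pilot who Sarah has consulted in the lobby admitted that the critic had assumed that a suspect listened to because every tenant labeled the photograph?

B

In A, the wh-phrase is extracted from inside an adjunct island (introduced by "because"), which blocks movement.
In B, the extraction path crosses only that-complement boundaries, which are transparent.
So B is grammatical.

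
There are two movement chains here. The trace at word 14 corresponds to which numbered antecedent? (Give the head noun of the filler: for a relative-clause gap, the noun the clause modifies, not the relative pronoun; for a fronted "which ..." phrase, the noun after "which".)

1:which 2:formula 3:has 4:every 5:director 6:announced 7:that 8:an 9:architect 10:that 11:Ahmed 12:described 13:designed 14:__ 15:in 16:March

The marked gap is the direct object of "designed".
Its filler is the fronted wh-phrase "which formula", at word 2.
(The other dependency links word 9 to a gap after word 12.)

2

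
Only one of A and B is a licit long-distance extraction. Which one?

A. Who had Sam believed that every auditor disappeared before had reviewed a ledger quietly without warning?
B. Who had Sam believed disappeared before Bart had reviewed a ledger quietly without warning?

B

In A, the wh-phrase is extracted from inside an adjunct island (introduced by "before"), which blocks movement.
In B, the extraction path crosses only that-complement boundaries, which are transparent.
So B is grammatical.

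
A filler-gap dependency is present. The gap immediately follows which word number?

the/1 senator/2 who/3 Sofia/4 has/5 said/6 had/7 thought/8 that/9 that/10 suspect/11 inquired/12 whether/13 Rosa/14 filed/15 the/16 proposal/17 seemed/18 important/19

6

The displaced element is "the senator" (word 2).
It is linked across 1 clause boundary (Ø).
It functions as the subject of "thought", so the gap sits immediately after word 6 ("said").
Base order: Sofia has said that the senator had thought that that suspect inquired whether Rosa filed the proposal.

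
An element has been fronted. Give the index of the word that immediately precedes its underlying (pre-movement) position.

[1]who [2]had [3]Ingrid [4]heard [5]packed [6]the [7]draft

The displaced element is "who" (word 1).
It is linked across 1 clause boundary (Ø).
It functions as the subject of "packed", so the gap sits immediately after word 4 ("heard").
Base order: Ingrid had heard that who packed the draft.

4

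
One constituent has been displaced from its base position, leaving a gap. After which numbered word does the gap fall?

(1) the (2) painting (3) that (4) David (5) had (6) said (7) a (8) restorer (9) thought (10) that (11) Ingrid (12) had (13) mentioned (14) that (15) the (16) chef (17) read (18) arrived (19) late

17

The displaced element is "the painting" (word 2).
It is linked across 3 clause boundaries (Ø → that → that).
It functions as the direct object of "read", so the gap sits immediately after word 17 ("read").
Base order: David had said a restorer thought that Ingrid had mentioned that the chef read the painting.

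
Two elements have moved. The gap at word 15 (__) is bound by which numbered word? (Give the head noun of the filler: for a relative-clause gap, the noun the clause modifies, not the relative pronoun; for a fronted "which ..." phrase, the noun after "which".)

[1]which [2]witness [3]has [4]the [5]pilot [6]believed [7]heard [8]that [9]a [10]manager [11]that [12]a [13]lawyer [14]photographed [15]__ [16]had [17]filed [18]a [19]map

10

The marked gap is inside the relative clause, the direct object of "photographed".
Its filler is the head noun "manager" (via "that"), at word 10.
(The other dependency links word 2 to a gap after word 6.)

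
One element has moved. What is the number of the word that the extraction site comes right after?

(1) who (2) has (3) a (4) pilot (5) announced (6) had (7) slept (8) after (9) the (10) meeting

The displaced element is "who" (word 1).
It is linked across 1 clause boundary (Ø).
It functions as the subject of "slept", so the gap sits immediately after word 5 ("announced").
Base order: A pilot has announced that who had slept after the meeting.

5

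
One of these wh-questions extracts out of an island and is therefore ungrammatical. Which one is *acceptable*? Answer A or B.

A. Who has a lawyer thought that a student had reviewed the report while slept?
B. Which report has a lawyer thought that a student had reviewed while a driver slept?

B

In A, the wh-phrase is extracted from inside an adjunct island (introduced by "while"), which blocks movement.
In B, the extraction path crosses only that-complement boundaries, which are transparent.
So B is grammatical.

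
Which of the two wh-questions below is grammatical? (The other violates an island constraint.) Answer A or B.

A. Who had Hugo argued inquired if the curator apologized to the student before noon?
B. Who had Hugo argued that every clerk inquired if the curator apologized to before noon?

A

In B, the wh-phrase is extracted from inside a wh-island (introduced by "if"), which blocks movement.
In A, the extraction path crosses only that-complement boundaries, which are transparent.
So A is grammatical.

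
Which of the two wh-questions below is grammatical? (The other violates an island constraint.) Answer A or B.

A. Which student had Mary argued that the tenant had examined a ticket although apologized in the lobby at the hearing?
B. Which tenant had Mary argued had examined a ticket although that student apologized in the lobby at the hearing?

In A, the wh-phrase is extracted from inside an adjunct island (introduced by "although"), which blocks movement.
In B, the extraction path crosses only that-complement boundaries, which are transparent.
So B is grammatical.

B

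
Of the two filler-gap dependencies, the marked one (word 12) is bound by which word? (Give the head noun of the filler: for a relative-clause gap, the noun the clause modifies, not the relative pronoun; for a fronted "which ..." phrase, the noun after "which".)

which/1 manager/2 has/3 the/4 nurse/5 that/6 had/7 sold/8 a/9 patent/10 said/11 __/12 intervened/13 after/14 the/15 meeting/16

2

The marked gap is the subject of "intervened".
Its filler is the fronted wh-phrase "which manager", at word 2.
(The other dependency links word 5 to a gap after word 6.)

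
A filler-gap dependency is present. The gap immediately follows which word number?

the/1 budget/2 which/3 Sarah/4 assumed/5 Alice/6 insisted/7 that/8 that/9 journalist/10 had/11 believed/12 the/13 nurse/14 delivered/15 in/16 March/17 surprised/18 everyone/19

The displaced element is "the budget" (word 2).
It is linked across 3 clause boundaries (Ø → that → Ø).
It functions as the direct object of "delivered", so the gap sits immediately after word 15 ("delivered").
Base order: Sarah assumed Alice insisted that that journalist had believed the nurse delivered the budget in March.

15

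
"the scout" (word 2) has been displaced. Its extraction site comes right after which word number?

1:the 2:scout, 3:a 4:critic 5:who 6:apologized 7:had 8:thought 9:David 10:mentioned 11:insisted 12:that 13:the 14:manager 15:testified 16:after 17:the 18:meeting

The displaced element is "the scout" (word 2).
It is linked across 2 clause boundaries (Ø → Ø).
It functions as the subject of "insisted", so the gap sits immediately after word 10 ("mentioned").
Base order: A critic who apologized had thought David mentioned the scout insisted that the manager testified after the meeting.

10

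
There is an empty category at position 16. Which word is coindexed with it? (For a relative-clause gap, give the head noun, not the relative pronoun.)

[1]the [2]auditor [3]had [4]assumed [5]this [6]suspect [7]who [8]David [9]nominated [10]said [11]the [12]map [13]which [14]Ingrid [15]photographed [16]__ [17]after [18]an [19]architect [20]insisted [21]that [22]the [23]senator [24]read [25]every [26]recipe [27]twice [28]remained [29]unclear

12

The gap at 16 is the object of "photographed", inside a relative clause.
The relative pronoun is "which" (word 13); it is bound by the head noun immediately before it.
Its filler is the head noun "map", at word 12.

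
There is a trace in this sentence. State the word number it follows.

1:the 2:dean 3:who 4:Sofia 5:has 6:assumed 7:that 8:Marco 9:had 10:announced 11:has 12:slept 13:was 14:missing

The displaced element is "the dean" (word 2).
It is linked across 2 clause boundaries (that → Ø).
It functions as the subject of "slept", so the gap sits immediately after word 10 ("announced").
Base order: Sofia has assumed that Marco had announced that the dean has slept.

10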